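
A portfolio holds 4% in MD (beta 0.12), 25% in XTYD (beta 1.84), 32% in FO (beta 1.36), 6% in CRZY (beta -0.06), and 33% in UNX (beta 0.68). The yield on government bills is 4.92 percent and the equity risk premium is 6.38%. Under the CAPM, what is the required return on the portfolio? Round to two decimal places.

β_P = Σ w_i β_i = 0.04×0.12 + 0.25×1.84 + 0.32×1.36 + 0.06×-0.06 + 0.33×0.68 = 1.1208
E(R_P) = R_f + β_P × MRP = 4.92% + 1.1208 × 6.38% = 12.07%

12.07%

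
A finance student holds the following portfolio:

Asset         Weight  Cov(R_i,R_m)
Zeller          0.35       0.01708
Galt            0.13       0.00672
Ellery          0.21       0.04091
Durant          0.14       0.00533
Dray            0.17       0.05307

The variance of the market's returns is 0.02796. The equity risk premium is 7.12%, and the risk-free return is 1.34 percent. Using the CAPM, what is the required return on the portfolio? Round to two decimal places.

β_Zeller = 0.01708 / 0.02796 = 0.6109
β_Galt = 0.00672 / 0.02796 = 0.2403
β_Ellery = 0.04091 / 0.02796 = 1.4632
β_Durant = 0.00533 / 0.02796 = 0.1906
β_Dray = 0.05307 / 0.02796 = 1.8981
β_P = Σ w_i β_i = 0.35×0.6109 + 0.13×0.2403 + 0.21×1.4632 + 0.14×0.1906 + 0.17×1.8981 = 0.9017
E(R_P) = R_f + β_P × MRP = 1.34% + 0.9017 × 7.12% = 7.76%

7.76%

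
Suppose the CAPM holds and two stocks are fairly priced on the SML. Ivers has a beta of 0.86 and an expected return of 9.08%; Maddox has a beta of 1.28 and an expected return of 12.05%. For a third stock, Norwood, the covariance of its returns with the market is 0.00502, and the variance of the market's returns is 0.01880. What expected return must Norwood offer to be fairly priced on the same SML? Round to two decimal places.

4.89%

MRP = (12.05% − 9.08%) / (1.28 − 0.86) = 7.0714%
R_f = 9.08% − 0.86 × 7.0714% = 2.9986%
β_Norwood = Cov / Var(R_m) = 0.00502 / 0.01880 = 0.2670
E(R_Norwood) = R_f + β × MRP = 2.9986% + 0.2670 × 7.0714% = 4.89%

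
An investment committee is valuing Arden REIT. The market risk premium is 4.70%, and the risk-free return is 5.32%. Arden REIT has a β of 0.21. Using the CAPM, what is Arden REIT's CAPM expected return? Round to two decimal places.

6.31%

E(R) = R_f + β × MRP = 5.32% + 0.21 × 4.70% = 6.31%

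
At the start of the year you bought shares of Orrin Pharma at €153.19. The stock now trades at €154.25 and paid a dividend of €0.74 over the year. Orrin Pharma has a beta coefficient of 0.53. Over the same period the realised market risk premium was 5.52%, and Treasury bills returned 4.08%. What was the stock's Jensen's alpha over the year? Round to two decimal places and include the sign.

Realised HPR = (P1 + D1 − P0) / P0 = (154.25 + 0.74 − 153.19) / 153.19 = 1.80 / 153.19 = 1.1750%
CAPM required = R_f + β·MRP = 4.08% + 0.53 × 5.52% = 7.0056%
α = realised − required = 1.1750% − 7.0056% = -5.83%

-5.83%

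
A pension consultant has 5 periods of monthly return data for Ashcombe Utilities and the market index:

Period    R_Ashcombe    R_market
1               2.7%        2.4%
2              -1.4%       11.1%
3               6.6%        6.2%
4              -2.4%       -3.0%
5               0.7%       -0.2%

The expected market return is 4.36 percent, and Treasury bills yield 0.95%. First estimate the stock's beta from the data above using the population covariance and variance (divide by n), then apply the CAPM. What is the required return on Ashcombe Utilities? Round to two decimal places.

Mean R_i = (2.7 − 1.4 + 6.6 − 2.4 + 0.7) / 5 = 1.2400%
Mean R_m = (2.4 + 11.1 + 6.2 − 3.0 − 0.2) / 5 = 3.3000%
Σ(R_i − R̄_i)(R_m − R̄_m) = 18.4600  ⇒  Cov = 18.4600 / 5 = 3.6920
Σ(R_m − R̄_m)² = 122.0000  ⇒  Var(R_m) = 122.0000 / 5 = 24.4000
β = Cov / Var(R_m) = 3.6920 / 24.4000 = 0.1513
MRP = 4.36% − 0.95% = 3.41%
E(R) = R_f + β × MRP = 0.95% + 0.1513 × 3.41% = 1.47%

1.47%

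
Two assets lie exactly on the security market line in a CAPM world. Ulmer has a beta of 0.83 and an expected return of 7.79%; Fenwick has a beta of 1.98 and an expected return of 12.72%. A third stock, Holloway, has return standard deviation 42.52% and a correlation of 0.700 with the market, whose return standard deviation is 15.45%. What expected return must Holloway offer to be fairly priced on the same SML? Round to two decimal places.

MRP = (12.72% − 7.79%) / (1.98 − 0.83) = 4.2870%
R_f = 7.79% − 0.83 × 4.2870% = 4.2318%
β_Holloway = ρ·σ_i/σ_m = 0.700 × 42.52 / 15.45 = 1.9265
E(R_Holloway) = R_f + β × MRP = 4.2318% + 1.9265 × 4.2870% = 12.49%

12.49%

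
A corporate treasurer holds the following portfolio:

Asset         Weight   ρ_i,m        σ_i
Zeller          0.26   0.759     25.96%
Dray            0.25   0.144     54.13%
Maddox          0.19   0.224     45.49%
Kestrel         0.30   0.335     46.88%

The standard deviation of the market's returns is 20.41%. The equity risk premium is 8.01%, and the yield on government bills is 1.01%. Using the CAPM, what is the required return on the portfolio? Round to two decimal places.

6.39%

β_Zeller = 0.759 × 25.96% / 20.41% = 0.9654
β_Dray = 0.144 × 54.13% / 20.41% = 0.3819
β_Maddox = 0.224 × 45.49% / 20.41% = 0.4993
β_Kestrel = 0.335 × 46.88% / 20.41% = 0.7695
β_P = Σ w_i β_i = 0.26×0.9654 + 0.25×0.3819 + 0.19×0.4993 + 0.30×0.7695 = 0.6722
E(R_P) = R_f + β_P × MRP = 1.01% + 0.6722 × 8.01% = 6.39%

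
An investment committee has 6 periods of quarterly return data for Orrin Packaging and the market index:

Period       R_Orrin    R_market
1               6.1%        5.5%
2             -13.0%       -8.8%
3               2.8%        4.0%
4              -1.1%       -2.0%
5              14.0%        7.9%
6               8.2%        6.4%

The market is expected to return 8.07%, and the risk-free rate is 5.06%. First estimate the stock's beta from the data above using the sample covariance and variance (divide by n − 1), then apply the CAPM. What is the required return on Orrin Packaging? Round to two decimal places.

Mean R_i = (6.1 − 13.0 + 2.8 − 1.1 + 14.0 + 8.2) / 6 = 2.8333%
Mean R_m = (5.5 − 8.8 + 4.0 − 2.0 + 7.9 + 6.4) / 6 = 2.1667%
Σ(R_i − R̄_i)(R_m − R̄_m) = 287.5967  ⇒  Cov = 287.5967 / 5 = 57.5193
Σ(R_m − R̄_m)² = 202.8933  ⇒  Var(R_m) = 202.8933 / 5 = 40.5787
β = Cov / Var(R_m) = 57.5193 / 40.5787 = 1.4175
MRP = 8.07% − 5.06% = 3.01%
E(R) = R_f + β × MRP = 5.06% + 1.4175 × 3.01% = 9.33%

9.33%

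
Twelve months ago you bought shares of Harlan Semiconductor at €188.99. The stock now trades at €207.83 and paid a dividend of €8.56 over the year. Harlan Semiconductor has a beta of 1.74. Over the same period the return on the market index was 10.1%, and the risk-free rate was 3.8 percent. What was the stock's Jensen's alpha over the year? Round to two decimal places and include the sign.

-0.26%

Realised HPR = (P1 + D1 − P0) / P0 = (207.83 + 8.56 − 188.99) / 188.99 = 27.40 / 188.99 = 14.4981%
MRP = 10.1% − 3.8% = 6.30%
CAPM required = R_f + β·MRP = 3.8% + 1.74 × 6.3% = 14.7620%
α = realised − required = 14.4981% − 14.7620% = -0.26%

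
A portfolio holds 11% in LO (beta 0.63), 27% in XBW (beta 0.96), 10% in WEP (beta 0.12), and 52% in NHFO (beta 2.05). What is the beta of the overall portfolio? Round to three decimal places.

β_P = Σ w_i β_i = 0.11×0.63 + 0.27×0.96 + 0.10×0.12 + 0.52×2.05 = 1.4065

1.407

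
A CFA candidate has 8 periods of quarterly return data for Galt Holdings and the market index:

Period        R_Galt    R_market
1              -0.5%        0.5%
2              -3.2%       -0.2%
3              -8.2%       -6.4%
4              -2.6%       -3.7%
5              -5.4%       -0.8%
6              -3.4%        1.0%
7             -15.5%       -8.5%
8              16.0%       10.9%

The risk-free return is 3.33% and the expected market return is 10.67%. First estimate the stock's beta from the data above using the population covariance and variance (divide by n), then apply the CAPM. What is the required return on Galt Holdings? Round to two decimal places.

Mean R_i = (-0.5 − 3.2 − 8.2 − 2.6 − 5.4 − 3.4 − 15.5 + 16.0) / 8 = -2.8500%
Mean R_m = (0.5 − 0.2 − 6.4 − 3.7 − 0.8 + 1.0 − 8.5 + 10.9) / 8 = -0.9000%
Σ(R_i − R̄_i)(R_m − R̄_m) = 349.0400  ⇒  Cov = 349.0400 / 8 = 43.6300
Σ(R_m − R̄_m)² = 241.1600  ⇒  Var(R_m) = 241.1600 / 8 = 30.1450
β = Cov / Var(R_m) = 43.6300 / 30.1450 = 1.4473
MRP = 10.67% − 3.33% = 7.34%
E(R) = R_f + β × MRP = 3.33% + 1.4473 × 7.34% = 13.95%

13.95%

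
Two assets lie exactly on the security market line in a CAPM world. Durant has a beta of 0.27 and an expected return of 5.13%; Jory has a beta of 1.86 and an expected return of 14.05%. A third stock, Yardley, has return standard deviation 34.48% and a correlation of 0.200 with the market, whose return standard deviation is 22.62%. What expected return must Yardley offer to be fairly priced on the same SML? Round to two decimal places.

5.33%

MRP = (14.05% − 5.13%) / (1.86 − 0.27) = 5.6101%
R_f = 5.13% − 0.27 × 5.6101% = 3.6153%
β_Yardley = ρ·σ_i/σ_m = 0.200 × 34.48 / 22.62 = 0.3049
E(R_Yardley) = R_f + β × MRP = 3.6153% + 0.3049 × 5.6101% = 5.33%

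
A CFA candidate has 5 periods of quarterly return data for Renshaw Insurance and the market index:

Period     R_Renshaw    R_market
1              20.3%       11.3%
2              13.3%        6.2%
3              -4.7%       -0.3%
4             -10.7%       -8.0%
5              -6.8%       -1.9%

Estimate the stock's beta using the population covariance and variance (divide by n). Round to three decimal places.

Mean R_i = (20.3 + 13.3 − 4.7 − 10.7 − 6.8) / 5 = 2.2800%
Mean R_m = (11.3 + 6.2 − 0.3 − 8.0 − 1.9) / 5 = 1.4600%
Σ(R_i − R̄_i)(R_m − R̄_m) = 395.1360  ⇒  Cov = 395.1360 / 5 = 79.0272
Σ(R_m − R̄_m)² = 223.1720  ⇒  Var(R_m) = 223.1720 / 5 = 44.6344
β = Cov / Var(R_m) = 79.0272 / 44.6344 = 1.7705

1.771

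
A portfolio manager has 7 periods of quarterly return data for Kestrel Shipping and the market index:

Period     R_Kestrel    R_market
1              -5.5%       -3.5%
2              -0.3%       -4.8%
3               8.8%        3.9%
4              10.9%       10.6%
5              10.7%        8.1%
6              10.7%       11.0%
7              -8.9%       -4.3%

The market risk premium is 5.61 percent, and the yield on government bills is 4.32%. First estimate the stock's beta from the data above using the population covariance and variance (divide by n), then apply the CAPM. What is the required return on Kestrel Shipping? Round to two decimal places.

Mean R_i = (-5.5 − 0.3 + 8.8 + 10.9 + 10.7 + 10.7 − 8.9) / 7 = 3.7714%
Mean R_m = (-3.5 − 4.8 + 3.9 + 10.6 + 8.1 + 11.0 − 4.3) / 7 = 3.0000%
Σ(R_i − R̄_i)(R_m − R̄_m) = 333.9900  ⇒  Cov = 333.9900 / 7 = 47.7129
Σ(R_m − R̄_m)² = 304.9600  ⇒  Var(R_m) = 304.9600 / 7 = 43.5657
β = Cov / Var(R_m) = 47.7129 / 43.5657 = 1.0952
E(R) = R_f + β × MRP = 4.32% + 1.0952 × 5.61% = 10.46%

10.46%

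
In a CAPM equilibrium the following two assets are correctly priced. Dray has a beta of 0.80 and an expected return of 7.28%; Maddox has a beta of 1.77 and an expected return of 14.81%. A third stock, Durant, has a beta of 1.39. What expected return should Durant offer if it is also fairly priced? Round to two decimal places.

11.86%

MRP (SML slope) = (14.81% − 7.28%) / (1.77 − 0.80) = 7.53% / 0.97 = 7.7629%
R_f (intercept) = 7.28% − 0.80 × 7.7629% = 1.0697%
E(R_Durant) = R_f + β × MRP = 1.0697% + 1.39 × 7.7629% = 11.86%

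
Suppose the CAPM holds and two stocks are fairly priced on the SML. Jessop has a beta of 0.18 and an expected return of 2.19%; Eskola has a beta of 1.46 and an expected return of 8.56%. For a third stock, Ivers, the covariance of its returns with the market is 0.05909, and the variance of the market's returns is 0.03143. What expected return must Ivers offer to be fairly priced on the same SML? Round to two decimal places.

10.65%

MRP = (8.56% − 2.19%) / (1.46 − 0.18) = 4.9766%
R_f = 2.19% − 0.18 × 4.9766% = 1.2942%
β_Ivers = Cov / Var(R_m) = 0.05909 / 0.03143 = 1.8801
E(R_Ivers) = R_f + β × MRP = 1.2942% + 1.8801 × 4.9766% = 10.65%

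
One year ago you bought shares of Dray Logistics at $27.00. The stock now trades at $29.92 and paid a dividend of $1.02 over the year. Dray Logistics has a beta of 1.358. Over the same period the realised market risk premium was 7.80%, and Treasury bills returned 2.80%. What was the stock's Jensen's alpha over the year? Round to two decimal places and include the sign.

+1.20%

Realised HPR = (P1 + D1 − P0) / P0 = (29.92 + 1.02 − 27.00) / 27.00 = 3.94 / 27.00 = 14.5926%
CAPM required = R_f + β·MRP = 2.80% + 1.358 × 7.80% = 13.39240%
α = realised − required = 14.5926% − 13.39240% = +1.20%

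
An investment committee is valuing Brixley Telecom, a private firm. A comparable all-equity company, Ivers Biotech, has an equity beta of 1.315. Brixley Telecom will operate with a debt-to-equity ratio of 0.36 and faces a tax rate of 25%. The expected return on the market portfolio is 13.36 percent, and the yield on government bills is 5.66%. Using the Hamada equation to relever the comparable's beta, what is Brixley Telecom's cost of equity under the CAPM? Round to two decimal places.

β_L = β_U × [1 + (1 − t)(D/E)] = 1.315 × [1 + (1 − 0.25) × 0.36]
    = 1.315 × [1 + 0.75 × 0.36] = 1.315 × 1.2700 = 1.6701
MRP = 13.36% − 5.66% = 7.70%
E(R) = R_f + β_L × MRP = 5.66% + 1.6701 × 7.70% = 18.52%

18.52%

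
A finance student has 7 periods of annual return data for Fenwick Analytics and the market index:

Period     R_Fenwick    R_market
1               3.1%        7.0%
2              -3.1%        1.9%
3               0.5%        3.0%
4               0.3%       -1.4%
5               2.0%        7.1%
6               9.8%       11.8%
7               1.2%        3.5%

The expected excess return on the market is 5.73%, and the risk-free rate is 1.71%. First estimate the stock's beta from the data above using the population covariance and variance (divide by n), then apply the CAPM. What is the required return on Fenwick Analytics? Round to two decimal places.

Mean R_i = (3.1 − 3.1 + 0.5 + 0.3 + 2.0 + 9.8 + 1.2) / 7 = 1.9714%
Mean R_m = (7.0 + 1.9 + 3.0 − 1.4 + 7.1 + 11.8 + 3.5) / 7 = 4.7000%
Σ(R_i − R̄_i)(R_m − R̄_m) = 86.0700  ⇒  Cov = 86.0700 / 7 = 12.2957
Σ(R_m − R̄_m)² = 110.8400  ⇒  Var(R_m) = 110.8400 / 7 = 15.8343
β = Cov / Var(R_m) = 12.2957 / 15.8343 = 0.7765
E(R) = R_f + β × MRP = 1.71% + 0.7765 × 5.73% = 6.16%

6.16%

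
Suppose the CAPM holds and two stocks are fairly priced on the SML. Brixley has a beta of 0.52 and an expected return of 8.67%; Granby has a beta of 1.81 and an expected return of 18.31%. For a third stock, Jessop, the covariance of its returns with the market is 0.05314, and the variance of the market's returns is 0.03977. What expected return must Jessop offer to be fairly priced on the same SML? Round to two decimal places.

14.77%

MRP = (18.31% − 8.67%) / (1.81 − 0.52) = 7.4729%
R_f = 8.67% − 0.52 × 7.4729% = 4.7841%
β_Jessop = Cov / Var(R_m) = 0.05314 / 0.03977 = 1.3362
E(R_Jessop) = R_f + β × MRP = 4.7841% + 1.3362 × 7.4729% = 14.77%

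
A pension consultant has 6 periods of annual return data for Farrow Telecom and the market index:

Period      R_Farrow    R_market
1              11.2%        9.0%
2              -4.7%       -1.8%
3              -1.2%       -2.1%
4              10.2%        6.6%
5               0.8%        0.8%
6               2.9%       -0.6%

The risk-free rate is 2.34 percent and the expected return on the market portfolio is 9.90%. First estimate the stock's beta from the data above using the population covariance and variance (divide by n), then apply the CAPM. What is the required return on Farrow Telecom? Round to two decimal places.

11.99%

Mean R_i = (11.2 − 4.7 − 1.2 + 10.2 + 0.8 + 2.9) / 6 = 3.2000%
Mean R_m = (9.0 − 1.8 − 2.1 + 6.6 + 0.8 − 0.6) / 6 = 1.9833%
Σ(R_i − R̄_i)(R_m − R̄_m) = 139.9200  ⇒  Cov = 139.9200 / 6 = 23.3200
Σ(R_m − R̄_m)² = 109.6083  ⇒  Var(R_m) = 109.6083 / 6 = 18.2681
β = Cov / Var(R_m) = 23.3200 / 18.2681 = 1.2765
MRP = 9.90% − 2.34% = 7.56%
E(R) = R_f + β × MRP = 2.34% + 1.2765 × 7.56% = 11.99%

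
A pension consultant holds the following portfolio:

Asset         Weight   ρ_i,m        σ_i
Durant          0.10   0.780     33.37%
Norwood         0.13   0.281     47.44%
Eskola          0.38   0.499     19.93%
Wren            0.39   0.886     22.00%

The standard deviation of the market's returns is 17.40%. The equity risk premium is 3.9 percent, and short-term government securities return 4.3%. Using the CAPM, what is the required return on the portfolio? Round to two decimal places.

β_Durant = 0.780 × 33.37% / 17.40% = 1.4959
β_Norwood = 0.281 × 47.44% / 17.40% = 0.7661
β_Eskola = 0.499 × 19.93% / 17.40% = 0.5716
β_Wren = 0.886 × 22.00% / 17.40% = 1.1202
β_P = Σ w_i β_i = 0.10×1.4959 + 0.13×0.7661 + 0.38×0.5716 + 0.39×1.1202 = 0.9033
E(R_P) = R_f + β_P × MRP = 4.3% + 0.9033 × 3.9% = 7.82%

7.82%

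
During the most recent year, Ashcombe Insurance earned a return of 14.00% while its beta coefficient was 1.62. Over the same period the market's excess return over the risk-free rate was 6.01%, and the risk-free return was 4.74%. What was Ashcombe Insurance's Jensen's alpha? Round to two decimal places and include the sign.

CAPM benchmark = R_f + β(R_m − R_f) = 4.74% + 1.62 × 6.01% = 14.4762%
α = actual − benchmark = 14.00% − 14.4762% = -0.48%

-0.48%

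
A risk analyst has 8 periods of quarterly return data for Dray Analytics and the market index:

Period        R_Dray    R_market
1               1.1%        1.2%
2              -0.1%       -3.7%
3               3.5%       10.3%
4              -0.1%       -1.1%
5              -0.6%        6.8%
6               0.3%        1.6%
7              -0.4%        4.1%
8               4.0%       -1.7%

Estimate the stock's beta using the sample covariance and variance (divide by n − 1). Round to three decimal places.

0.059

Mean R_i = (1.1 − 0.1 + 3.5 − 0.1 − 0.6 + 0.3 − 0.4 + 4.0) / 8 = 0.9625%
Mean R_m = (1.2 − 3.7 + 10.3 − 1.1 + 6.8 + 1.6 + 4.1 − 1.7) / 8 = 2.1875%
Σ(R_i − R̄_i)(R_m − R̄_m) = 8.9663  ⇒  Cov = 8.9663 / 7 = 1.2809
Σ(R_m − R̄_m)² = 152.6488  ⇒  Var(R_m) = 152.6488 / 7 = 21.8070
β = Cov / Var(R_m) = 1.2809 / 21.8070 = 0.0587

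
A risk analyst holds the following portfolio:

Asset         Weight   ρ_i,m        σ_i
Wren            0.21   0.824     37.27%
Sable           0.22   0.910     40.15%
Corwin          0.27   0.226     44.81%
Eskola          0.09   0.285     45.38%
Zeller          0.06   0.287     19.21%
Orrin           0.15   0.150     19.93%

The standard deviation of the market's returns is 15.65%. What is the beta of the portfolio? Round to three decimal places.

1.225

β_Wren = 0.824 × 37.27% / 15.65% = 1.9623
β_Sable = 0.910 × 40.15% / 15.65% = 2.3346
β_Corwin = 0.226 × 44.81% / 15.65% = 0.6471
β_Eskola = 0.285 × 45.38% / 15.65% = 0.8264
β_Zeller = 0.287 × 19.21% / 15.65% = 0.3523
β_Orrin = 0.150 × 19.93% / 15.65% = 0.1910
β_P = Σ w_i β_i = 0.21×1.9623 + 0.22×2.3346 + 0.27×0.6471 + 0.09×0.8264 + 0.06×0.3523 + 0.15×0.1910 = 1.2246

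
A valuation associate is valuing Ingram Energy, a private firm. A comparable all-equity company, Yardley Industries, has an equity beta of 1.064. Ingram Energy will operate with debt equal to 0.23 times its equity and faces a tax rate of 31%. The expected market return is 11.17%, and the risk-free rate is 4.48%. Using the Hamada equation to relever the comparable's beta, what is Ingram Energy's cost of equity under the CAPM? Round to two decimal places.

12.73%

β_L = β_U × [1 + (1 − t)(D/E)] = 1.064 × [1 + (1 − 0.31) × 0.23]
    = 1.064 × [1 + 0.69 × 0.23] = 1.064 × 1.1587 = 1.2329
MRP = 11.17% − 4.48% = 6.69%
E(R) = R_f + β_L × MRP = 4.48% + 1.2329 × 6.69% = 12.73%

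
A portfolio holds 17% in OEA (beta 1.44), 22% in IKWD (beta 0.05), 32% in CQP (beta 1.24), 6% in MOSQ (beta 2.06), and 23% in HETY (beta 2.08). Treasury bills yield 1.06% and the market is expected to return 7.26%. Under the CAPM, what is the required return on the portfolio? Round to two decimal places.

8.84%

β_P = Σ w_i β_i = 0.17×1.44 + 0.22×0.05 + 0.32×1.24 + 0.06×2.06 + 0.23×2.08 = 1.2546
MRP = 7.26% − 1.06% = 6.20%
E(R_P) = R_f + β_P × MRP = 1.06% + 1.2546 × 6.20% = 8.84%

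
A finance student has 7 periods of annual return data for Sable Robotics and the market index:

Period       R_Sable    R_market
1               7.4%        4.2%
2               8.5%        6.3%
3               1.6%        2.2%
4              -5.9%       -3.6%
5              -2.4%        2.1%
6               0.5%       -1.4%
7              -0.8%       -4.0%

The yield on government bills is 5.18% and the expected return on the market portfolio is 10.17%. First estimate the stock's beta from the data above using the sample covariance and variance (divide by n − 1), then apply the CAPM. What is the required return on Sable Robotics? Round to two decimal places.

Mean R_i = (7.4 + 8.5 + 1.6 − 5.9 − 2.4 + 0.5 − 0.8) / 7 = 1.2714%
Mean R_m = (4.2 + 6.3 + 2.2 − 3.6 + 2.1 − 1.4 − 4.0) / 7 = 0.8286%
Σ(R_i − R̄_i)(R_m − R̄_m) = 99.4757  ⇒  Cov = 99.4757 / 6 = 16.5793
Σ(R_m − R̄_m)² = 92.6943  ⇒  Var(R_m) = 92.6943 / 6 = 15.4491
β = Cov / Var(R_m) = 16.5793 / 15.4491 = 1.0732
MRP = 10.17% − 5.18% = 4.99%
E(R) = R_f + β × MRP = 5.18% + 1.0732 × 4.99% = 10.54%

10.54%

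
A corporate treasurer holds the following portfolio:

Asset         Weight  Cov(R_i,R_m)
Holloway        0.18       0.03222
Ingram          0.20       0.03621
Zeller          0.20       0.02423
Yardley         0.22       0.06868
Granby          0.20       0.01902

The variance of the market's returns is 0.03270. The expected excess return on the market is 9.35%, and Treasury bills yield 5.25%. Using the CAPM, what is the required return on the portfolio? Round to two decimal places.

15.77%

β_Holloway = 0.03222 / 0.03270 = 0.9853
β_Ingram = 0.03621 / 0.03270 = 1.1073
β_Zeller = 0.02423 / 0.03270 = 0.7410
β_Yardley = 0.06868 / 0.03270 = 2.1003
β_Granby = 0.01902 / 0.03270 = 0.5817
β_P = Σ w_i β_i = 0.18×0.9853 + 0.20×1.1073 + 0.20×0.7410 + 0.22×2.1003 + 0.20×0.5817 = 1.1254
E(R_P) = R_f + β_P × MRP = 5.25% + 1.1254 × 9.35% = 15.77%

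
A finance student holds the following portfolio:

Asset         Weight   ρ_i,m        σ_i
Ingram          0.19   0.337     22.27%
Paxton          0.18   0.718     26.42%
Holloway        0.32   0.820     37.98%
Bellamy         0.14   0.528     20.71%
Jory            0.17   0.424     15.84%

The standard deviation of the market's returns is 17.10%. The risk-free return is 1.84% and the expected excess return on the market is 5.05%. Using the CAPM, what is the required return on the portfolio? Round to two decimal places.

β_Ingram = 0.337 × 22.27% / 17.10% = 0.4389
β_Paxton = 0.718 × 26.42% / 17.10% = 1.1093
β_Holloway = 0.820 × 37.98% / 17.10% = 1.8213
β_Bellamy = 0.528 × 20.71% / 17.10% = 0.6395
β_Jory = 0.424 × 15.84% / 17.10% = 0.3928
β_P = Σ w_i β_i = 0.19×0.4389 + 0.18×1.1093 + 0.32×1.8213 + 0.14×0.6395 + 0.17×0.3928 = 1.0222
E(R_P) = R_f + β_P × MRP = 1.84% + 1.0222 × 5.05% = 7.00%

7.00%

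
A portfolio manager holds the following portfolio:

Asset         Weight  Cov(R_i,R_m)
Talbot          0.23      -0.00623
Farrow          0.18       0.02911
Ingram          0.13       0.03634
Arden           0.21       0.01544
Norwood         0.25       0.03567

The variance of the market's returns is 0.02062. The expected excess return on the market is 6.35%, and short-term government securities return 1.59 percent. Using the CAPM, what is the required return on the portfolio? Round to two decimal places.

β_Talbot = -0.00623 / 0.02062 = -0.3021
β_Farrow = 0.02911 / 0.02062 = 1.4117
β_Ingram = 0.03634 / 0.02062 = 1.7624
β_Arden = 0.01544 / 0.02062 = 0.7488
β_Norwood = 0.03567 / 0.02062 = 1.7299
β_P = Σ w_i β_i = 0.23×-0.3021 + 0.18×1.4117 + 0.13×1.7624 + 0.21×0.7488 + 0.25×1.7299 = 1.0035
E(R_P) = R_f + β_P × MRP = 1.59% + 1.0035 × 6.35% = 7.96%

7.96%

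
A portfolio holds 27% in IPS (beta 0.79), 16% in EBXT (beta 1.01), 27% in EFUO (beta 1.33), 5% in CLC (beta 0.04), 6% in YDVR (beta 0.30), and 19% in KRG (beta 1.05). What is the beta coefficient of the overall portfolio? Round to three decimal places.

β_P = Σ w_i β_i = 0.27×0.79 + 0.16×1.01 + 0.27×1.33 + 0.05×0.04 + 0.06×0.30 + 0.19×1.05 = 0.9535

0.954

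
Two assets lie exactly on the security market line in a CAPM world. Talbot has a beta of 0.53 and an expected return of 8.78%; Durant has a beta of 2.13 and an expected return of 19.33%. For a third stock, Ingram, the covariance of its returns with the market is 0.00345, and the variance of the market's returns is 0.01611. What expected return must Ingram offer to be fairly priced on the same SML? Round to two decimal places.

6.70%

MRP = (19.33% − 8.78%) / (2.13 − 0.53) = 6.5938%
R_f = 8.78% − 0.53 × 6.5938% = 5.2853%
β_Ingram = Cov / Var(R_m) = 0.00345 / 0.01611 = 0.2142
E(R_Ingram) = R_f + β × MRP = 5.2853% + 0.2142 × 6.5938% = 6.70%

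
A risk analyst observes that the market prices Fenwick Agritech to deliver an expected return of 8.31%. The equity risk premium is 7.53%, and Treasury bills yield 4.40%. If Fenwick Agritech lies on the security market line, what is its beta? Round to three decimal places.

0.519

β = (E(R) − R_f) / MRP = (8.31% − 4.40%) / 7.53% = 3.91% / 7.53% = 0.519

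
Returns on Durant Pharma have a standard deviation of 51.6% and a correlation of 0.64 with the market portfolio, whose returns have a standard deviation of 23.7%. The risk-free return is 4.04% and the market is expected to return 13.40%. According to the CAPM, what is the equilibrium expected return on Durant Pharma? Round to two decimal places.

17.08%

β = ρ × σ_i / σ_m = 0.64 × 51.6% / 23.7% = 1.3934
MRP = 13.40% − 4.04% = 9.36%
E(R) = 4.04% + 1.3934 × 9.36% = 17.08%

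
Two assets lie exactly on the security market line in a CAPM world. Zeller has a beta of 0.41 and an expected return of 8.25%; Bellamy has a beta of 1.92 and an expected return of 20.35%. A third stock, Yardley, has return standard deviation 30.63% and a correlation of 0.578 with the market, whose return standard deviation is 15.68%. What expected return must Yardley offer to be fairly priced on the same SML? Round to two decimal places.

MRP = (20.35% − 8.25%) / (1.92 − 0.41) = 8.0132%
R_f = 8.25% − 0.41 × 8.0132% = 4.9646%
β_Yardley = ρ·σ_i/σ_m = 0.578 × 30.63 / 15.68 = 1.1291
E(R_Yardley) = R_f + β × MRP = 4.9646% + 1.1291 × 8.0132% = 14.01%

14.01%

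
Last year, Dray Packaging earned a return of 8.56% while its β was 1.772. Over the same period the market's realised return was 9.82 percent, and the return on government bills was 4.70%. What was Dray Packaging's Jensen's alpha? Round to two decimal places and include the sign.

Market excess return = 9.82% − 4.70% = 5.12%
CAPM benchmark = R_f + β(R_m − R_f) = 4.70% + 1.772 × 5.12% = 13.77264%
α = actual − benchmark = 8.56% − 13.77264% = -5.21%

-5.21%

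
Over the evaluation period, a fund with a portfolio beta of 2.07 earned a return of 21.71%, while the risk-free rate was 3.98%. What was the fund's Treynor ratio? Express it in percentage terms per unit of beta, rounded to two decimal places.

8.57%

Treynor = (R_P − R_f) / β_P = (21.71% − 3.98%) / 2.0700 = 17.73% / 2.0700 = 8.57%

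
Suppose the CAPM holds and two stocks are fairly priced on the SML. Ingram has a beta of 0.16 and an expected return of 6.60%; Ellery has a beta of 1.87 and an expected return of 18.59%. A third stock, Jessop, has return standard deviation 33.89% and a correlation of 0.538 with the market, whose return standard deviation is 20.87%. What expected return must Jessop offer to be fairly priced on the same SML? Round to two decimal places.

MRP = (18.59% − 6.60%) / (1.87 − 0.16) = 7.0117%
R_f = 6.60% − 0.16 × 7.0117% = 5.4781%
β_Jessop = ρ·σ_i/σ_m = 0.538 × 33.89 / 20.87 = 0.8736
E(R_Jessop) = R_f + β × MRP = 5.4781% + 0.8736 × 7.0117% = 11.60%

11.60%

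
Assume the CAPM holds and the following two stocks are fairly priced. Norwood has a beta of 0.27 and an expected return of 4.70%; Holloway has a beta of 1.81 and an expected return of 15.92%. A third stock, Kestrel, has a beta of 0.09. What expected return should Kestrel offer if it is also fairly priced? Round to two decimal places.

MRP (SML slope) = (15.92% − 4.70%) / (1.81 − 0.27) = 11.22% / 1.54 = 7.2857%
R_f (intercept) = 4.70% − 0.27 × 7.2857% = 2.7329%
E(R_Kestrel) = R_f + β × MRP = 2.7329% + 0.09 × 7.2857% = 3.39%

3.39%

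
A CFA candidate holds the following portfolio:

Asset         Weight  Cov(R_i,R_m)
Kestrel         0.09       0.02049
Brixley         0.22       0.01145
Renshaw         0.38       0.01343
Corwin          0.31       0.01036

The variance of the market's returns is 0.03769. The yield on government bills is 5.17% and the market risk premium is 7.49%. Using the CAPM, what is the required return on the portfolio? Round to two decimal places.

β_Kestrel = 0.02049 / 0.03769 = 0.5436
β_Brixley = 0.01145 / 0.03769 = 0.3038
β_Renshaw = 0.01343 / 0.03769 = 0.3563
β_Corwin = 0.01036 / 0.03769 = 0.2749
β_P = Σ w_i β_i = 0.09×0.5436 + 0.22×0.3038 + 0.38×0.3563 + 0.31×0.2749 = 0.3364
E(R_P) = R_f + β_P × MRP = 5.17% + 0.3364 × 7.49% = 7.69%

7.69%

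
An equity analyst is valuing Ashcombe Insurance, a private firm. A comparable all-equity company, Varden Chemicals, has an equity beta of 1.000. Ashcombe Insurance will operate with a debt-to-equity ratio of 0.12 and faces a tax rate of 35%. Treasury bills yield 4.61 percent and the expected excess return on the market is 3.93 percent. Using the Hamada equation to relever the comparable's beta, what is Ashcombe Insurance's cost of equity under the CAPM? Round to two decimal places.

8.85%

β_L = β_U × [1 + (1 − t)(D/E)] = 1.000 × [1 + (1 − 0.35) × 0.12]
    = 1.000 × [1 + 0.65 × 0.12] = 1.000 × 1.0780 = 1.0780
E(R) = R_f + β_L × MRP = 4.61% + 1.0780 × 3.93% = 8.85%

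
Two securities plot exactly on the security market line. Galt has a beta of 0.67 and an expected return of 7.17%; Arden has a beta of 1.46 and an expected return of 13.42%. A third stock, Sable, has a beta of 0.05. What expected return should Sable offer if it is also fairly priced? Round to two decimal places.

2.26%

MRP (SML slope) = (13.42% − 7.17%) / (1.46 − 0.67) = 6.25% / 0.79 = 7.9114%
R_f (intercept) = 7.17% − 0.67 × 7.9114% = 1.8694%
E(R_Sable) = R_f + β × MRP = 1.8694% + 0.05 × 7.9114% = 2.26%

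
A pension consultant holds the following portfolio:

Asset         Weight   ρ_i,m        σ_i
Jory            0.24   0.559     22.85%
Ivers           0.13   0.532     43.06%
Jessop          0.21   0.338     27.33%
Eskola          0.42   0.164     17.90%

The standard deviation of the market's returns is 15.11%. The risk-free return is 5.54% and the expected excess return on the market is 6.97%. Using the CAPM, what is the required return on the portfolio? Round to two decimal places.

β_Jory = 0.559 × 22.85% / 15.11% = 0.8453
β_Ivers = 0.532 × 43.06% / 15.11% = 1.5161
β_Jessop = 0.338 × 27.33% / 15.11% = 0.6114
β_Eskola = 0.164 × 17.90% / 15.11% = 0.1943
β_P = Σ w_i β_i = 0.24×0.8453 + 0.13×1.5161 + 0.21×0.6114 + 0.42×0.1943 = 0.6100
E(R_P) = R_f + β_P × MRP = 5.54% + 0.6100 × 6.97% = 9.79%

9.79%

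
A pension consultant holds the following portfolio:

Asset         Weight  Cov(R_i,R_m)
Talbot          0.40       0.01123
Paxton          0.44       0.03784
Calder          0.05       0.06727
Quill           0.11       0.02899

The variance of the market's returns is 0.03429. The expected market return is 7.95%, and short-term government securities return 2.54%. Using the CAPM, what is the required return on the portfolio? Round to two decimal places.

β_Talbot = 0.01123 / 0.03429 = 0.3275
β_Paxton = 0.03784 / 0.03429 = 1.1035
β_Calder = 0.06727 / 0.03429 = 1.9618
β_Quill = 0.02899 / 0.03429 = 0.8454
β_P = Σ w_i β_i = 0.40×0.3275 + 0.44×1.1035 + 0.05×1.9618 + 0.11×0.8454 = 0.8076
MRP = 7.95% − 2.54% = 5.41%
E(R_P) = R_f + β_P × MRP = 2.54% + 0.8076 × 5.41% = 6.91%

6.91%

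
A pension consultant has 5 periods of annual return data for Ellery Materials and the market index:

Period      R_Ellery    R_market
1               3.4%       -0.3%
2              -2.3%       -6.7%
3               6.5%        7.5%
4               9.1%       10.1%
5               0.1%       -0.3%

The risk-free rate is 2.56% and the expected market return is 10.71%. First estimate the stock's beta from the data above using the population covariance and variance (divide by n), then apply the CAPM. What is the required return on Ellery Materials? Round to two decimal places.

7.95%

Mean R_i = (3.4 − 2.3 + 6.5 + 9.1 + 0.1) / 5 = 3.3600%
Mean R_m = (-0.3 − 6.7 + 7.5 + 10.1 − 0.3) / 5 = 2.0600%
Σ(R_i − R̄_i)(R_m − R̄_m) = 120.4120  ⇒  Cov = 120.4120 / 5 = 24.0824
Σ(R_m − R̄_m)² = 182.1120  ⇒  Var(R_m) = 182.1120 / 5 = 36.4224
β = Cov / Var(R_m) = 24.0824 / 36.4224 = 0.6612
MRP = 10.71% − 2.56% = 8.15%
E(R) = R_f + β × MRP = 2.56% + 0.6612 × 8.15% = 7.95%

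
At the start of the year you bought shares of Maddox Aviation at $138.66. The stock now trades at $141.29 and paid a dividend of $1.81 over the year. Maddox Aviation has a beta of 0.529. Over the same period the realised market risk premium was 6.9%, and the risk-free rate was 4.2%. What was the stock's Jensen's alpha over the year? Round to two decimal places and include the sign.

-4.65%

Realised HPR = (P1 + D1 − P0) / P0 = (141.29 + 1.81 − 138.66) / 138.66 = 4.44 / 138.66 = 3.2021%
CAPM required = R_f + β·MRP = 4.2% + 0.529 × 6.9% = 7.8501%
α = realised − required = 3.2021% − 7.8501% = -4.65%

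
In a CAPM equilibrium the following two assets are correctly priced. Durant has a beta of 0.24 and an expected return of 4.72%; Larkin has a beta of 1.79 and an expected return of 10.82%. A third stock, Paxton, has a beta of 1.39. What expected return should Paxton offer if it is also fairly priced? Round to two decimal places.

MRP (SML slope) = (10.82% − 4.72%) / (1.79 − 0.24) = 6.10% / 1.55 = 3.9355%
R_f (intercept) = 4.72% − 0.24 × 3.9355% = 3.7755%
E(R_Paxton) = R_f + β × MRP = 3.7755% + 1.39 × 3.9355% = 9.25%

9.25%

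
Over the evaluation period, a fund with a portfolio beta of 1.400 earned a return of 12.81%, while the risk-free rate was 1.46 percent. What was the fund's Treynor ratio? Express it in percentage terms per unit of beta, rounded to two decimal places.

8.11%

Treynor = (R_P − R_f) / β_P = (12.81% − 1.46%) / 1.4000 = 11.35% / 1.4000 = 8.11%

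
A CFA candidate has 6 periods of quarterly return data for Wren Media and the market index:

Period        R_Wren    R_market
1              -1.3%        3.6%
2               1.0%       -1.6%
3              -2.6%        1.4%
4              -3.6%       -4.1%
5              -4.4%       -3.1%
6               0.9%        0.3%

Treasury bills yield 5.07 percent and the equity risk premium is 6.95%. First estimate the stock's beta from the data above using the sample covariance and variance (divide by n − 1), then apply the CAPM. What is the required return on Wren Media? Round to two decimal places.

7.21%

Mean R_i = (-1.3 + 1.0 − 2.6 − 3.6 − 4.4 + 0.9) / 6 = -1.6667%
Mean R_m = (3.6 − 1.6 + 1.4 − 4.1 − 3.1 + 0.3) / 6 = -0.5833%
Σ(R_i − R̄_i)(R_m − R̄_m) = 12.9167  ⇒  Cov = 12.9167 / 5 = 2.5833
Σ(R_m − R̄_m)² = 41.9483  ⇒  Var(R_m) = 41.9483 / 5 = 8.3897
β = Cov / Var(R_m) = 2.5833 / 8.3897 = 0.3079
E(R) = R_f + β × MRP = 5.07% + 0.3079 × 6.95% = 7.21%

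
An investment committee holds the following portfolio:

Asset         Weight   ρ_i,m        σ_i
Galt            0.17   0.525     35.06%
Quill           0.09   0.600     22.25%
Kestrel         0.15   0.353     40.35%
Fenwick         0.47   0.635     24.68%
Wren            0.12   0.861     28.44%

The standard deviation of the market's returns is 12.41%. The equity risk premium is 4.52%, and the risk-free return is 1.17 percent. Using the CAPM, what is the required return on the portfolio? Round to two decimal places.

β_Galt = 0.525 × 35.06% / 12.41% = 1.4832
β_Quill = 0.600 × 22.25% / 12.41% = 1.0757
β_Kestrel = 0.353 × 40.35% / 12.41% = 1.1477
β_Fenwick = 0.635 × 24.68% / 12.41% = 1.2628
β_Wren = 0.861 × 28.44% / 12.41% = 1.9732
β_P = Σ w_i β_i = 0.17×1.4832 + 0.09×1.0757 + 0.15×1.1477 + 0.47×1.2628 + 0.12×1.9732 = 1.3514
E(R_P) = R_f + β_P × MRP = 1.17% + 1.3514 × 4.52% = 7.28%

7.28%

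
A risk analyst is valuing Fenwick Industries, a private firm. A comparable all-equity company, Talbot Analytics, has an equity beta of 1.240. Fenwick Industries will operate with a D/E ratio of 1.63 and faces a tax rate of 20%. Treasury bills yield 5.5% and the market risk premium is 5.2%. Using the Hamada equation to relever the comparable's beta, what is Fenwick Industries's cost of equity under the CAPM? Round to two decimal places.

β_L = β_U × [1 + (1 − t)(D/E)] = 1.240 × [1 + (1 − 0.20) × 1.63]
    = 1.240 × [1 + 0.80 × 1.63] = 1.240 × 2.3040 = 2.8570
E(R) = R_f + β_L × MRP = 5.5% + 2.8570 × 5.2% = 20.36%

20.36%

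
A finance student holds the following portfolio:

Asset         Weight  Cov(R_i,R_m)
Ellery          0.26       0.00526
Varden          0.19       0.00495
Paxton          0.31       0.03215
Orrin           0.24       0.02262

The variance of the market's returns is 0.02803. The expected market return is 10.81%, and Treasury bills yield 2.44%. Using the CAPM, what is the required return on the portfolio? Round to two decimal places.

7.73%

β_Ellery = 0.00526 / 0.02803 = 0.1877
β_Varden = 0.00495 / 0.02803 = 0.1766
β_Paxton = 0.03215 / 0.02803 = 1.1470
β_Orrin = 0.02262 / 0.02803 = 0.8070
β_P = Σ w_i β_i = 0.26×0.1877 + 0.19×0.1766 + 0.31×1.1470 + 0.24×0.8070 = 0.6316
MRP = 10.81% − 2.44% = 8.37%
E(R_P) = R_f + β_P × MRP = 2.44% + 0.6316 × 8.37% = 7.73%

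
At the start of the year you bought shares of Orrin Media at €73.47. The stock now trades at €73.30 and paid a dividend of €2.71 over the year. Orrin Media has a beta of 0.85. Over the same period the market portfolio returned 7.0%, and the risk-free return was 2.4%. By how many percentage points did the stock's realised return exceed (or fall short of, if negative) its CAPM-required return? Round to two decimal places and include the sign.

Realised HPR = (P1 + D1 − P0) / P0 = (73.30 + 2.71 − 73.47) / 73.47 = 2.54 / 73.47 = 3.4572%
MRP = 7.0% − 2.4% = 4.60%
CAPM required = R_f + β·MRP = 2.4% + 0.85 × 4.6% = 6.3100%
α = realised − required = 3.4572% − 6.3100% = -2.85%

-2.85%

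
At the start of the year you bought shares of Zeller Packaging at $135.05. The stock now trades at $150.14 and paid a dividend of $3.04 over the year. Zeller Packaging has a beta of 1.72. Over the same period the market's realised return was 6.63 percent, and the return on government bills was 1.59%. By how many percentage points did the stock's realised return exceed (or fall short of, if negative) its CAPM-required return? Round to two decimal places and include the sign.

+3.17%

Realised HPR = (P1 + D1 − P0) / P0 = (150.14 + 3.04 − 135.05) / 135.05 = 18.13 / 135.05 = 13.4247%
MRP = 6.63% − 1.59% = 5.04%
CAPM required = R_f + β·MRP = 1.59% + 1.72 × 5.04% = 10.2588%
α = realised − required = 13.4247% − 10.2588% = +3.17%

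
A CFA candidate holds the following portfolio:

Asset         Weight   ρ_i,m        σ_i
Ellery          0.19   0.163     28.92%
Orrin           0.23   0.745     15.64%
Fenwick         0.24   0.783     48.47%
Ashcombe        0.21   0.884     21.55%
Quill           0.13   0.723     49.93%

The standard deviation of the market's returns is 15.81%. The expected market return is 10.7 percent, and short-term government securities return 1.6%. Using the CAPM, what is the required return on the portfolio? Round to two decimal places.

β_Ellery = 0.163 × 28.92% / 15.81% = 0.2982
β_Orrin = 0.745 × 15.64% / 15.81% = 0.7370
β_Fenwick = 0.783 × 48.47% / 15.81% = 2.4005
β_Ashcombe = 0.884 × 21.55% / 15.81% = 1.2049
β_Quill = 0.723 × 49.93% / 15.81% = 2.2833
β_P = Σ w_i β_i = 0.19×0.2982 + 0.23×0.7370 + 0.24×2.4005 + 0.21×1.2049 + 0.13×2.2833 = 1.3521
MRP = 10.7% − 1.6% = 9.10%
E(R_P) = R_f + β_P × MRP = 1.6% + 1.3521 × 9.1% = 13.90%

13.90%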